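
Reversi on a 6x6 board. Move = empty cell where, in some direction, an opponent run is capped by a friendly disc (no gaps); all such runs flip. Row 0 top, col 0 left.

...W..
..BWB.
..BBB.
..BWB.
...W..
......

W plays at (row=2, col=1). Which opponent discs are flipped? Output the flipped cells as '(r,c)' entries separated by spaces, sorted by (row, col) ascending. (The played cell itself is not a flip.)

Answer: (1,2) (3,2)

Derivation:
Dir NW: first cell '.' (not opp) -> no flip
Dir N: first cell '.' (not opp) -> no flip
Dir NE: opp run (1,2) capped by W -> flip
Dir W: first cell '.' (not opp) -> no flip
Dir E: opp run (2,2) (2,3) (2,4), next='.' -> no flip
Dir SW: first cell '.' (not opp) -> no flip
Dir S: first cell '.' (not opp) -> no flip
Dir SE: opp run (3,2) capped by W -> flip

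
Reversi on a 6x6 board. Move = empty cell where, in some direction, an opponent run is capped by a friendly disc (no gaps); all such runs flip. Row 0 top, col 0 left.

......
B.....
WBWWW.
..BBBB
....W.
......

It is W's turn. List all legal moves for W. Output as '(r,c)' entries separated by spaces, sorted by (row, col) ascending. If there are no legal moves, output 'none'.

Answer: (0,0) (4,1) (4,2) (4,3) (4,5)

Derivation:
(0,0): flips 1 -> legal
(0,1): no bracket -> illegal
(1,1): no bracket -> illegal
(1,2): no bracket -> illegal
(2,5): no bracket -> illegal
(3,0): no bracket -> illegal
(3,1): no bracket -> illegal
(4,1): flips 1 -> legal
(4,2): flips 2 -> legal
(4,3): flips 1 -> legal
(4,5): flips 1 -> legal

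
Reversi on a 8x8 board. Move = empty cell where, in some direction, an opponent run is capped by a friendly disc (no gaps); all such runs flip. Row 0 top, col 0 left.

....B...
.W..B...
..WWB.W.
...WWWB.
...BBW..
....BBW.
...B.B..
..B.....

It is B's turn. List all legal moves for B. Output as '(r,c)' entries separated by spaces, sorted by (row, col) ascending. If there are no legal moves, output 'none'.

Answer: (0,0) (1,3) (1,6) (1,7) (2,1) (2,5) (3,2) (4,2) (4,6) (4,7) (5,7)

Derivation:
(0,0): flips 3 -> legal
(0,1): no bracket -> illegal
(0,2): no bracket -> illegal
(1,0): no bracket -> illegal
(1,2): no bracket -> illegal
(1,3): flips 2 -> legal
(1,5): no bracket -> illegal
(1,6): flips 1 -> legal
(1,7): flips 2 -> legal
(2,0): no bracket -> illegal
(2,1): flips 2 -> legal
(2,5): flips 3 -> legal
(2,7): no bracket -> illegal
(3,1): no bracket -> illegal
(3,2): flips 4 -> legal
(3,7): no bracket -> illegal
(4,2): flips 1 -> legal
(4,6): flips 2 -> legal
(4,7): flips 1 -> legal
(5,7): flips 1 -> legal
(6,6): no bracket -> illegal
(6,7): no bracket -> illegal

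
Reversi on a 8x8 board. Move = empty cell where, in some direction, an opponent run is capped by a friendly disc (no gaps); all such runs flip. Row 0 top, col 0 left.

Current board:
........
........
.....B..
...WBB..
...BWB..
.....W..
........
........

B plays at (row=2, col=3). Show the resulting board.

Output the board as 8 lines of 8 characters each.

Answer: ........
........
...B.B..
...BBB..
...BWB..
.....W..
........
........

Derivation:
Place B at (2,3); scan 8 dirs for brackets.
Dir NW: first cell '.' (not opp) -> no flip
Dir N: first cell '.' (not opp) -> no flip
Dir NE: first cell '.' (not opp) -> no flip
Dir W: first cell '.' (not opp) -> no flip
Dir E: first cell '.' (not opp) -> no flip
Dir SW: first cell '.' (not opp) -> no flip
Dir S: opp run (3,3) capped by B -> flip
Dir SE: first cell 'B' (not opp) -> no flip
All flips: (3,3)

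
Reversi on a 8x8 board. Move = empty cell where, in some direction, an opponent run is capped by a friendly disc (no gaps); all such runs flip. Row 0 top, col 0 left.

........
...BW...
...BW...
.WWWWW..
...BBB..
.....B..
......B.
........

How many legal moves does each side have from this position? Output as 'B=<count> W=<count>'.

Answer: B=9 W=10

Derivation:
-- B to move --
(0,3): no bracket -> illegal
(0,4): flips 3 -> legal
(0,5): flips 1 -> legal
(1,5): flips 1 -> legal
(2,0): no bracket -> illegal
(2,1): flips 1 -> legal
(2,2): flips 1 -> legal
(2,5): flips 3 -> legal
(2,6): flips 1 -> legal
(3,0): no bracket -> illegal
(3,6): no bracket -> illegal
(4,0): no bracket -> illegal
(4,1): flips 1 -> legal
(4,2): no bracket -> illegal
(4,6): flips 2 -> legal
B mobility = 9
-- W to move --
(0,2): flips 1 -> legal
(0,3): flips 2 -> legal
(0,4): no bracket -> illegal
(1,2): flips 2 -> legal
(2,2): flips 1 -> legal
(3,6): no bracket -> illegal
(4,2): no bracket -> illegal
(4,6): no bracket -> illegal
(5,2): flips 1 -> legal
(5,3): flips 2 -> legal
(5,4): flips 2 -> legal
(5,6): flips 1 -> legal
(5,7): no bracket -> illegal
(6,4): no bracket -> illegal
(6,5): flips 2 -> legal
(6,7): no bracket -> illegal
(7,5): no bracket -> illegal
(7,6): no bracket -> illegal
(7,7): flips 3 -> legal
W mobility = 10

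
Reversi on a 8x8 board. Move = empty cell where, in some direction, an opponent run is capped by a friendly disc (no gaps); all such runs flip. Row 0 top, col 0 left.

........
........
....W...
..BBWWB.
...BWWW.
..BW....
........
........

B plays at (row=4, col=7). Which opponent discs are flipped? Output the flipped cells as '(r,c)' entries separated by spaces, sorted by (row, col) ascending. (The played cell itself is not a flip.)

Dir NW: first cell 'B' (not opp) -> no flip
Dir N: first cell '.' (not opp) -> no flip
Dir NE: edge -> no flip
Dir W: opp run (4,6) (4,5) (4,4) capped by B -> flip
Dir E: edge -> no flip
Dir SW: first cell '.' (not opp) -> no flip
Dir S: first cell '.' (not opp) -> no flip
Dir SE: edge -> no flip

Answer: (4,4) (4,5) (4,6)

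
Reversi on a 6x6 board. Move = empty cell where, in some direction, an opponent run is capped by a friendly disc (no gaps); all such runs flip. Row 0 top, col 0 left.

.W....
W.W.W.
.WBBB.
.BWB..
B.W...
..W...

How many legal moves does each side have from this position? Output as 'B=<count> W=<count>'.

-- B to move --
(0,0): no bracket -> illegal
(0,2): flips 1 -> legal
(0,3): no bracket -> illegal
(0,4): flips 1 -> legal
(0,5): flips 1 -> legal
(1,1): flips 1 -> legal
(1,3): no bracket -> illegal
(1,5): no bracket -> illegal
(2,0): flips 1 -> legal
(2,5): no bracket -> illegal
(3,0): no bracket -> illegal
(4,1): flips 1 -> legal
(4,3): no bracket -> illegal
(5,1): flips 1 -> legal
(5,3): flips 1 -> legal
B mobility = 8
-- W to move --
(1,1): no bracket -> illegal
(1,3): no bracket -> illegal
(1,5): flips 2 -> legal
(2,0): flips 1 -> legal
(2,5): flips 3 -> legal
(3,0): flips 1 -> legal
(3,4): flips 3 -> legal
(3,5): no bracket -> illegal
(4,1): flips 1 -> legal
(4,3): no bracket -> illegal
(4,4): no bracket -> illegal
(5,0): no bracket -> illegal
(5,1): no bracket -> illegal
W mobility = 6

Answer: B=8 W=6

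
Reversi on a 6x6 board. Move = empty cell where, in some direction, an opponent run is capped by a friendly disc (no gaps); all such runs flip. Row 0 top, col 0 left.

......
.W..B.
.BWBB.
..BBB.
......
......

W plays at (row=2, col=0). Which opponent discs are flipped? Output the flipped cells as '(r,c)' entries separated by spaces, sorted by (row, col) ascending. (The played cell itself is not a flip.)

Dir NW: edge -> no flip
Dir N: first cell '.' (not opp) -> no flip
Dir NE: first cell 'W' (not opp) -> no flip
Dir W: edge -> no flip
Dir E: opp run (2,1) capped by W -> flip
Dir SW: edge -> no flip
Dir S: first cell '.' (not opp) -> no flip
Dir SE: first cell '.' (not opp) -> no flip

Answer: (2,1)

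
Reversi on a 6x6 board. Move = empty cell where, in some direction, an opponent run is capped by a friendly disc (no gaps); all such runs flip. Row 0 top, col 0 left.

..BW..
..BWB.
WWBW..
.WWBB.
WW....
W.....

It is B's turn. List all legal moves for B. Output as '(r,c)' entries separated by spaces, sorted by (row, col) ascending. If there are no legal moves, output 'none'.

(0,4): flips 2 -> legal
(1,0): no bracket -> illegal
(1,1): no bracket -> illegal
(2,4): flips 2 -> legal
(3,0): flips 3 -> legal
(4,2): flips 1 -> legal
(4,3): no bracket -> illegal
(5,1): no bracket -> illegal
(5,2): no bracket -> illegal

Answer: (0,4) (2,4) (3,0) (4,2)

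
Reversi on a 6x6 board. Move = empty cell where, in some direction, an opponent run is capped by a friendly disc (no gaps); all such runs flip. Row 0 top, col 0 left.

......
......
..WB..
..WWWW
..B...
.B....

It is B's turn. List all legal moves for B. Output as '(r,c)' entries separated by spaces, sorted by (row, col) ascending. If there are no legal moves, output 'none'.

Answer: (1,2) (2,1) (2,4) (4,1) (4,3) (4,5)

Derivation:
(1,1): no bracket -> illegal
(1,2): flips 2 -> legal
(1,3): no bracket -> illegal
(2,1): flips 1 -> legal
(2,4): flips 1 -> legal
(2,5): no bracket -> illegal
(3,1): no bracket -> illegal
(4,1): flips 1 -> legal
(4,3): flips 1 -> legal
(4,4): no bracket -> illegal
(4,5): flips 1 -> legal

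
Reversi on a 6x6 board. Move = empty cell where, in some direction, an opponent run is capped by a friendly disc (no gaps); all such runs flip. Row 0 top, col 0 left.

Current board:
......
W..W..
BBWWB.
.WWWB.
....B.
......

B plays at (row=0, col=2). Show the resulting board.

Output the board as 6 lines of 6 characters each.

Place B at (0,2); scan 8 dirs for brackets.
Dir NW: edge -> no flip
Dir N: edge -> no flip
Dir NE: edge -> no flip
Dir W: first cell '.' (not opp) -> no flip
Dir E: first cell '.' (not opp) -> no flip
Dir SW: first cell '.' (not opp) -> no flip
Dir S: first cell '.' (not opp) -> no flip
Dir SE: opp run (1,3) capped by B -> flip
All flips: (1,3)

Answer: ..B...
W..B..
BBWWB.
.WWWB.
....B.
......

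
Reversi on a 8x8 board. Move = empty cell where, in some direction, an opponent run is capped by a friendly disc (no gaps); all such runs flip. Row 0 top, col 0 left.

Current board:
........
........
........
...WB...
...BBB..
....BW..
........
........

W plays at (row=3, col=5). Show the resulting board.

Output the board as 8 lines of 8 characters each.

Answer: ........
........
........
...WWW..
...BBW..
....BW..
........
........

Derivation:
Place W at (3,5); scan 8 dirs for brackets.
Dir NW: first cell '.' (not opp) -> no flip
Dir N: first cell '.' (not opp) -> no flip
Dir NE: first cell '.' (not opp) -> no flip
Dir W: opp run (3,4) capped by W -> flip
Dir E: first cell '.' (not opp) -> no flip
Dir SW: opp run (4,4), next='.' -> no flip
Dir S: opp run (4,5) capped by W -> flip
Dir SE: first cell '.' (not opp) -> no flip
All flips: (3,4) (4,5)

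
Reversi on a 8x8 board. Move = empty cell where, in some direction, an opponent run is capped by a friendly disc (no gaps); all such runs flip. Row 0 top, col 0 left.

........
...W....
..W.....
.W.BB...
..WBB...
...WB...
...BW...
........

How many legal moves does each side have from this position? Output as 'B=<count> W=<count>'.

-- B to move --
(0,2): no bracket -> illegal
(0,3): no bracket -> illegal
(0,4): no bracket -> illegal
(1,1): flips 1 -> legal
(1,2): no bracket -> illegal
(1,4): no bracket -> illegal
(2,0): no bracket -> illegal
(2,1): no bracket -> illegal
(2,3): no bracket -> illegal
(2,4): no bracket -> illegal
(3,0): no bracket -> illegal
(3,2): no bracket -> illegal
(4,0): no bracket -> illegal
(4,1): flips 1 -> legal
(5,1): flips 1 -> legal
(5,2): flips 1 -> legal
(5,5): no bracket -> illegal
(6,2): flips 1 -> legal
(6,5): flips 1 -> legal
(7,3): no bracket -> illegal
(7,4): flips 1 -> legal
(7,5): no bracket -> illegal
B mobility = 7
-- W to move --
(2,3): flips 2 -> legal
(2,4): flips 4 -> legal
(2,5): no bracket -> illegal
(3,2): no bracket -> illegal
(3,5): flips 1 -> legal
(4,5): flips 2 -> legal
(5,2): no bracket -> illegal
(5,5): flips 3 -> legal
(6,2): flips 1 -> legal
(6,5): no bracket -> illegal
(7,2): no bracket -> illegal
(7,3): flips 1 -> legal
(7,4): no bracket -> illegal
W mobility = 7

Answer: B=7 W=7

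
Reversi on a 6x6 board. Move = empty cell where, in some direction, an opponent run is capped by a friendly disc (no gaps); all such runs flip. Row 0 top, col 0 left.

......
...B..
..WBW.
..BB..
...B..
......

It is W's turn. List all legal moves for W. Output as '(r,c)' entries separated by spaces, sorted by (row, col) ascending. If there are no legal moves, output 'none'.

(0,2): flips 1 -> legal
(0,3): no bracket -> illegal
(0,4): flips 1 -> legal
(1,2): no bracket -> illegal
(1,4): no bracket -> illegal
(2,1): no bracket -> illegal
(3,1): no bracket -> illegal
(3,4): no bracket -> illegal
(4,1): no bracket -> illegal
(4,2): flips 2 -> legal
(4,4): flips 1 -> legal
(5,2): no bracket -> illegal
(5,3): no bracket -> illegal
(5,4): no bracket -> illegal

Answer: (0,2) (0,4) (4,2) (4,4)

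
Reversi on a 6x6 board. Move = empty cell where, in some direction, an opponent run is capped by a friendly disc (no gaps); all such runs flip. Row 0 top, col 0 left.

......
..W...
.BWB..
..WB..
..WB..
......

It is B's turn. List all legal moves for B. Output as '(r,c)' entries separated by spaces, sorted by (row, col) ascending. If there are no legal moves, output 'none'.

Answer: (0,1) (0,3) (1,1) (3,1) (4,1) (5,1)

Derivation:
(0,1): flips 1 -> legal
(0,2): no bracket -> illegal
(0,3): flips 1 -> legal
(1,1): flips 1 -> legal
(1,3): no bracket -> illegal
(3,1): flips 1 -> legal
(4,1): flips 2 -> legal
(5,1): flips 1 -> legal
(5,2): no bracket -> illegal
(5,3): no bracket -> illegal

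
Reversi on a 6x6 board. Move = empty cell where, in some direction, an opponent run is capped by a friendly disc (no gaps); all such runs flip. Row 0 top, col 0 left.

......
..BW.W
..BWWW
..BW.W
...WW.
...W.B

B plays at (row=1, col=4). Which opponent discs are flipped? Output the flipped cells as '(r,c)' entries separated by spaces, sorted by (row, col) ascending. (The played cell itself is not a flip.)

Dir NW: first cell '.' (not opp) -> no flip
Dir N: first cell '.' (not opp) -> no flip
Dir NE: first cell '.' (not opp) -> no flip
Dir W: opp run (1,3) capped by B -> flip
Dir E: opp run (1,5), next=edge -> no flip
Dir SW: opp run (2,3) capped by B -> flip
Dir S: opp run (2,4), next='.' -> no flip
Dir SE: opp run (2,5), next=edge -> no flip

Answer: (1,3) (2,3)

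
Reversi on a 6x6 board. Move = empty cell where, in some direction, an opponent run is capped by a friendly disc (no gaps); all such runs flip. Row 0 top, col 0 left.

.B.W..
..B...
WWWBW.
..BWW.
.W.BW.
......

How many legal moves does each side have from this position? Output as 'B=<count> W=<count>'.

-- B to move --
(0,2): no bracket -> illegal
(0,4): no bracket -> illegal
(1,0): flips 1 -> legal
(1,1): no bracket -> illegal
(1,3): no bracket -> illegal
(1,4): no bracket -> illegal
(1,5): no bracket -> illegal
(2,5): flips 2 -> legal
(3,0): flips 1 -> legal
(3,1): no bracket -> illegal
(3,5): flips 2 -> legal
(4,0): no bracket -> illegal
(4,2): no bracket -> illegal
(4,5): flips 2 -> legal
(5,0): flips 1 -> legal
(5,1): no bracket -> illegal
(5,2): no bracket -> illegal
(5,3): no bracket -> illegal
(5,4): no bracket -> illegal
(5,5): no bracket -> illegal
B mobility = 6
-- W to move --
(0,0): no bracket -> illegal
(0,2): flips 1 -> legal
(1,0): no bracket -> illegal
(1,1): no bracket -> illegal
(1,3): flips 1 -> legal
(1,4): flips 2 -> legal
(3,1): flips 1 -> legal
(4,2): flips 2 -> legal
(5,2): flips 1 -> legal
(5,3): flips 1 -> legal
(5,4): flips 2 -> legal
W mobility = 8

Answer: B=6 W=8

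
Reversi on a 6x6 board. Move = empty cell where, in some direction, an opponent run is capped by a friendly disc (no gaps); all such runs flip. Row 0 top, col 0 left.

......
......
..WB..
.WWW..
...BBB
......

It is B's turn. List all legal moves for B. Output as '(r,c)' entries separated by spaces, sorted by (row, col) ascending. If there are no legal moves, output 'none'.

(1,1): flips 2 -> legal
(1,2): no bracket -> illegal
(1,3): no bracket -> illegal
(2,0): no bracket -> illegal
(2,1): flips 2 -> legal
(2,4): no bracket -> illegal
(3,0): no bracket -> illegal
(3,4): no bracket -> illegal
(4,0): no bracket -> illegal
(4,1): flips 1 -> legal
(4,2): no bracket -> illegal

Answer: (1,1) (2,1) (4,1)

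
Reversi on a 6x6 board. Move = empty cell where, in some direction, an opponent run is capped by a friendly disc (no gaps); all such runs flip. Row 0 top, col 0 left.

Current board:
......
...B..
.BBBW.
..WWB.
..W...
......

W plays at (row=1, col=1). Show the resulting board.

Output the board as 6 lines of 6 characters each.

Answer: ......
.W.B..
.BWBW.
..WWB.
..W...
......

Derivation:
Place W at (1,1); scan 8 dirs for brackets.
Dir NW: first cell '.' (not opp) -> no flip
Dir N: first cell '.' (not opp) -> no flip
Dir NE: first cell '.' (not opp) -> no flip
Dir W: first cell '.' (not opp) -> no flip
Dir E: first cell '.' (not opp) -> no flip
Dir SW: first cell '.' (not opp) -> no flip
Dir S: opp run (2,1), next='.' -> no flip
Dir SE: opp run (2,2) capped by W -> flip
All flips: (2,2)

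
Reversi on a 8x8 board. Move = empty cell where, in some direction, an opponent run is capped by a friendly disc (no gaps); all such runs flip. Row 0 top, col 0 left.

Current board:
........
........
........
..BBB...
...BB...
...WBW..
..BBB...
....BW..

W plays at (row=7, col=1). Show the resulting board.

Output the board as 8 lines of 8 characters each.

Answer: ........
........
........
..BBB...
...BB...
...WBW..
..WBB...
.W..BW..

Derivation:
Place W at (7,1); scan 8 dirs for brackets.
Dir NW: first cell '.' (not opp) -> no flip
Dir N: first cell '.' (not opp) -> no flip
Dir NE: opp run (6,2) capped by W -> flip
Dir W: first cell '.' (not opp) -> no flip
Dir E: first cell '.' (not opp) -> no flip
Dir SW: edge -> no flip
Dir S: edge -> no flip
Dir SE: edge -> no flip
All flips: (6,2)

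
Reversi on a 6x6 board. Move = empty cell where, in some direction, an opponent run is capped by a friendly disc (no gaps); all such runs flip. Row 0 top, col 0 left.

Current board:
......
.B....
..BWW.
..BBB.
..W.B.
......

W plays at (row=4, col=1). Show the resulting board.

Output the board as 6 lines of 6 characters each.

Place W at (4,1); scan 8 dirs for brackets.
Dir NW: first cell '.' (not opp) -> no flip
Dir N: first cell '.' (not opp) -> no flip
Dir NE: opp run (3,2) capped by W -> flip
Dir W: first cell '.' (not opp) -> no flip
Dir E: first cell 'W' (not opp) -> no flip
Dir SW: first cell '.' (not opp) -> no flip
Dir S: first cell '.' (not opp) -> no flip
Dir SE: first cell '.' (not opp) -> no flip
All flips: (3,2)

Answer: ......
.B....
..BWW.
..WBB.
.WW.B.
......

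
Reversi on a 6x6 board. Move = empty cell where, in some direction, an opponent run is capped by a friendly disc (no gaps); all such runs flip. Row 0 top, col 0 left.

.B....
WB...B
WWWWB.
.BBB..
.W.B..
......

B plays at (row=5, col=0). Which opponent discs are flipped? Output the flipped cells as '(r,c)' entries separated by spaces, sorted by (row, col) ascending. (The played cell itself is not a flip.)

Dir NW: edge -> no flip
Dir N: first cell '.' (not opp) -> no flip
Dir NE: opp run (4,1) capped by B -> flip
Dir W: edge -> no flip
Dir E: first cell '.' (not opp) -> no flip
Dir SW: edge -> no flip
Dir S: edge -> no flip
Dir SE: edge -> no flip

Answer: (4,1)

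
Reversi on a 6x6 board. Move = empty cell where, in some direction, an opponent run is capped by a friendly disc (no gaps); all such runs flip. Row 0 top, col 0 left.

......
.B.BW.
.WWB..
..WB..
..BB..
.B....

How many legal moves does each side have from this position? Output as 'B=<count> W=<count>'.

-- B to move --
(0,3): no bracket -> illegal
(0,4): no bracket -> illegal
(0,5): flips 1 -> legal
(1,0): flips 2 -> legal
(1,2): flips 2 -> legal
(1,5): flips 1 -> legal
(2,0): flips 2 -> legal
(2,4): no bracket -> illegal
(2,5): no bracket -> illegal
(3,0): no bracket -> illegal
(3,1): flips 3 -> legal
(4,1): flips 1 -> legal
B mobility = 7
-- W to move --
(0,0): flips 1 -> legal
(0,1): flips 1 -> legal
(0,2): no bracket -> illegal
(0,3): no bracket -> illegal
(0,4): flips 1 -> legal
(1,0): no bracket -> illegal
(1,2): flips 1 -> legal
(2,0): no bracket -> illegal
(2,4): flips 1 -> legal
(3,1): no bracket -> illegal
(3,4): flips 1 -> legal
(4,0): no bracket -> illegal
(4,1): no bracket -> illegal
(4,4): flips 1 -> legal
(5,0): no bracket -> illegal
(5,2): flips 1 -> legal
(5,3): no bracket -> illegal
(5,4): flips 1 -> legal
W mobility = 9

Answer: B=7 W=9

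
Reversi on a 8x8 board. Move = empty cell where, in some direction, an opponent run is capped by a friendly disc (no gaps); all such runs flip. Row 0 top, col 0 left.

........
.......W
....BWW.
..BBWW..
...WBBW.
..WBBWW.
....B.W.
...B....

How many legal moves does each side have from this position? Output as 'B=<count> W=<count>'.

Answer: B=12 W=10

Derivation:
-- B to move --
(0,6): no bracket -> illegal
(0,7): no bracket -> illegal
(1,4): no bracket -> illegal
(1,5): flips 2 -> legal
(1,6): no bracket -> illegal
(2,3): flips 1 -> legal
(2,7): flips 2 -> legal
(3,6): flips 2 -> legal
(3,7): flips 2 -> legal
(4,1): no bracket -> illegal
(4,2): flips 1 -> legal
(4,7): flips 1 -> legal
(5,1): flips 1 -> legal
(5,7): flips 4 -> legal
(6,1): no bracket -> illegal
(6,2): no bracket -> illegal
(6,3): no bracket -> illegal
(6,5): flips 1 -> legal
(6,7): flips 1 -> legal
(7,5): no bracket -> illegal
(7,6): no bracket -> illegal
(7,7): flips 2 -> legal
B mobility = 12
-- W to move --
(1,3): flips 1 -> legal
(1,4): flips 1 -> legal
(1,5): no bracket -> illegal
(2,1): flips 1 -> legal
(2,2): flips 2 -> legal
(2,3): flips 2 -> legal
(3,1): flips 2 -> legal
(3,6): no bracket -> illegal
(4,1): no bracket -> illegal
(4,2): no bracket -> illegal
(6,2): flips 2 -> legal
(6,3): flips 1 -> legal
(6,5): flips 1 -> legal
(7,2): no bracket -> illegal
(7,4): flips 3 -> legal
(7,5): no bracket -> illegal
W mobility = 10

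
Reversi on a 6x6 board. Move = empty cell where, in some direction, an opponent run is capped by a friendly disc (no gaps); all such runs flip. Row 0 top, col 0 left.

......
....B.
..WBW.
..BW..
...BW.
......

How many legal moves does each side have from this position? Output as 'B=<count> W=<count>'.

-- B to move --
(1,1): no bracket -> illegal
(1,2): flips 1 -> legal
(1,3): no bracket -> illegal
(1,5): no bracket -> illegal
(2,1): flips 1 -> legal
(2,5): flips 1 -> legal
(3,1): no bracket -> illegal
(3,4): flips 2 -> legal
(3,5): no bracket -> illegal
(4,2): no bracket -> illegal
(4,5): flips 1 -> legal
(5,3): no bracket -> illegal
(5,4): no bracket -> illegal
(5,5): no bracket -> illegal
B mobility = 5
-- W to move --
(0,3): no bracket -> illegal
(0,4): flips 1 -> legal
(0,5): no bracket -> illegal
(1,2): no bracket -> illegal
(1,3): flips 1 -> legal
(1,5): no bracket -> illegal
(2,1): no bracket -> illegal
(2,5): no bracket -> illegal
(3,1): flips 1 -> legal
(3,4): no bracket -> illegal
(4,1): no bracket -> illegal
(4,2): flips 2 -> legal
(5,2): no bracket -> illegal
(5,3): flips 1 -> legal
(5,4): no bracket -> illegal
W mobility = 5

Answer: B=5 W=5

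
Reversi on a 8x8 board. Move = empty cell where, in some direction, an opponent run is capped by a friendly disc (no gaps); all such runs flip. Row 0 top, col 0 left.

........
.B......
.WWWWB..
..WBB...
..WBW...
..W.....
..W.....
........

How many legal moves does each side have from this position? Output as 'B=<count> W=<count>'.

Answer: B=13 W=8

Derivation:
-- B to move --
(1,0): flips 2 -> legal
(1,2): flips 1 -> legal
(1,3): flips 1 -> legal
(1,4): flips 1 -> legal
(1,5): flips 1 -> legal
(2,0): flips 4 -> legal
(3,0): no bracket -> illegal
(3,1): flips 2 -> legal
(3,5): no bracket -> illegal
(4,1): flips 1 -> legal
(4,5): flips 1 -> legal
(5,1): flips 1 -> legal
(5,3): no bracket -> illegal
(5,4): flips 1 -> legal
(5,5): flips 1 -> legal
(6,1): flips 1 -> legal
(6,3): no bracket -> illegal
(7,1): no bracket -> illegal
(7,2): no bracket -> illegal
(7,3): no bracket -> illegal
B mobility = 13
-- W to move --
(0,0): flips 1 -> legal
(0,1): flips 1 -> legal
(0,2): no bracket -> illegal
(1,0): no bracket -> illegal
(1,2): no bracket -> illegal
(1,4): no bracket -> illegal
(1,5): no bracket -> illegal
(1,6): flips 3 -> legal
(2,0): no bracket -> illegal
(2,6): flips 1 -> legal
(3,5): flips 2 -> legal
(3,6): no bracket -> illegal
(4,5): flips 1 -> legal
(5,3): flips 2 -> legal
(5,4): flips 1 -> legal
W mobility = 8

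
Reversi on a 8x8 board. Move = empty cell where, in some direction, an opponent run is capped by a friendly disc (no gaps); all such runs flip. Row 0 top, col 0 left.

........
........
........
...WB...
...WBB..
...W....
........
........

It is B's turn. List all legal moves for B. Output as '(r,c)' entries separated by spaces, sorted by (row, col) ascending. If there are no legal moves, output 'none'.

(2,2): flips 1 -> legal
(2,3): no bracket -> illegal
(2,4): no bracket -> illegal
(3,2): flips 1 -> legal
(4,2): flips 1 -> legal
(5,2): flips 1 -> legal
(5,4): no bracket -> illegal
(6,2): flips 1 -> legal
(6,3): no bracket -> illegal
(6,4): no bracket -> illegal

Answer: (2,2) (3,2) (4,2) (5,2) (6,2)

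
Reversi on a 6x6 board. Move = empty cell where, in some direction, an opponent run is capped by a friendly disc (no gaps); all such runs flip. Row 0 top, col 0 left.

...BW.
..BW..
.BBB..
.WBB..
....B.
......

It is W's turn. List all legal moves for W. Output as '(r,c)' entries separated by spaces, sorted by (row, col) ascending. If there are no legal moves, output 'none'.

(0,1): no bracket -> illegal
(0,2): flips 1 -> legal
(1,0): no bracket -> illegal
(1,1): flips 2 -> legal
(1,4): no bracket -> illegal
(2,0): no bracket -> illegal
(2,4): no bracket -> illegal
(3,0): no bracket -> illegal
(3,4): flips 2 -> legal
(3,5): no bracket -> illegal
(4,1): no bracket -> illegal
(4,2): no bracket -> illegal
(4,3): flips 2 -> legal
(4,5): no bracket -> illegal
(5,3): no bracket -> illegal
(5,4): no bracket -> illegal
(5,5): no bracket -> illegal

Answer: (0,2) (1,1) (3,4) (4,3)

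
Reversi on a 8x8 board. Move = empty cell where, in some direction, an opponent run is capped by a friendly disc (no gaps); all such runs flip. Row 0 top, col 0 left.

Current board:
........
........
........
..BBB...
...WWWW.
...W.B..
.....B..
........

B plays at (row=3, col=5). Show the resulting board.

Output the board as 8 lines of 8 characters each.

Answer: ........
........
........
..BBBB..
...WWBW.
...W.B..
.....B..
........

Derivation:
Place B at (3,5); scan 8 dirs for brackets.
Dir NW: first cell '.' (not opp) -> no flip
Dir N: first cell '.' (not opp) -> no flip
Dir NE: first cell '.' (not opp) -> no flip
Dir W: first cell 'B' (not opp) -> no flip
Dir E: first cell '.' (not opp) -> no flip
Dir SW: opp run (4,4) (5,3), next='.' -> no flip
Dir S: opp run (4,5) capped by B -> flip
Dir SE: opp run (4,6), next='.' -> no flip
All flips: (4,5)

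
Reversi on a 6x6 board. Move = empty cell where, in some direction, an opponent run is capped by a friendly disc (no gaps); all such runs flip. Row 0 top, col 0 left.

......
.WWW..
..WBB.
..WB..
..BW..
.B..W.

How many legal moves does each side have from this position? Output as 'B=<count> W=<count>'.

-- B to move --
(0,0): flips 2 -> legal
(0,1): flips 1 -> legal
(0,2): flips 4 -> legal
(0,3): flips 1 -> legal
(0,4): no bracket -> illegal
(1,0): no bracket -> illegal
(1,4): no bracket -> illegal
(2,0): no bracket -> illegal
(2,1): flips 1 -> legal
(3,1): flips 1 -> legal
(3,4): no bracket -> illegal
(4,1): flips 1 -> legal
(4,4): flips 1 -> legal
(4,5): no bracket -> illegal
(5,2): no bracket -> illegal
(5,3): flips 1 -> legal
(5,5): no bracket -> illegal
B mobility = 9
-- W to move --
(1,4): flips 1 -> legal
(1,5): no bracket -> illegal
(2,5): flips 2 -> legal
(3,1): no bracket -> illegal
(3,4): flips 2 -> legal
(3,5): flips 1 -> legal
(4,0): no bracket -> illegal
(4,1): flips 1 -> legal
(4,4): flips 1 -> legal
(5,0): no bracket -> illegal
(5,2): flips 1 -> legal
(5,3): no bracket -> illegal
W mobility = 7

Answer: B=9 W=7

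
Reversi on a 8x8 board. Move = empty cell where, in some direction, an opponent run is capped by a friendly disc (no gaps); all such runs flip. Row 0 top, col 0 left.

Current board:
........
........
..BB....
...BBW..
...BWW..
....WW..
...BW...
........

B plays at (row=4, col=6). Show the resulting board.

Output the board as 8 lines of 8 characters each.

Place B at (4,6); scan 8 dirs for brackets.
Dir NW: opp run (3,5), next='.' -> no flip
Dir N: first cell '.' (not opp) -> no flip
Dir NE: first cell '.' (not opp) -> no flip
Dir W: opp run (4,5) (4,4) capped by B -> flip
Dir E: first cell '.' (not opp) -> no flip
Dir SW: opp run (5,5) (6,4), next='.' -> no flip
Dir S: first cell '.' (not opp) -> no flip
Dir SE: first cell '.' (not opp) -> no flip
All flips: (4,4) (4,5)

Answer: ........
........
..BB....
...BBW..
...BBBB.
....WW..
...BW...
........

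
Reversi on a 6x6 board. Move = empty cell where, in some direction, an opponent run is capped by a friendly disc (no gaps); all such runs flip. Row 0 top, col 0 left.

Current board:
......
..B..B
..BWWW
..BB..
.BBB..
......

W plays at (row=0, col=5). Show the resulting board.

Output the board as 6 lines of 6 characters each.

Place W at (0,5); scan 8 dirs for brackets.
Dir NW: edge -> no flip
Dir N: edge -> no flip
Dir NE: edge -> no flip
Dir W: first cell '.' (not opp) -> no flip
Dir E: edge -> no flip
Dir SW: first cell '.' (not opp) -> no flip
Dir S: opp run (1,5) capped by W -> flip
Dir SE: edge -> no flip
All flips: (1,5)

Answer: .....W
..B..W
..BWWW
..BB..
.BBB..
......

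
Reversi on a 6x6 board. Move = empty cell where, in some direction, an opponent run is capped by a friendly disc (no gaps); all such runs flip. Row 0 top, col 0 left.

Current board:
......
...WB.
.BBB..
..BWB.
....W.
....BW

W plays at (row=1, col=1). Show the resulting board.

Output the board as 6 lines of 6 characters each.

Answer: ......
.W.WB.
.BWB..
..BWB.
....W.
....BW

Derivation:
Place W at (1,1); scan 8 dirs for brackets.
Dir NW: first cell '.' (not opp) -> no flip
Dir N: first cell '.' (not opp) -> no flip
Dir NE: first cell '.' (not opp) -> no flip
Dir W: first cell '.' (not opp) -> no flip
Dir E: first cell '.' (not opp) -> no flip
Dir SW: first cell '.' (not opp) -> no flip
Dir S: opp run (2,1), next='.' -> no flip
Dir SE: opp run (2,2) capped by W -> flip
All flips: (2,2)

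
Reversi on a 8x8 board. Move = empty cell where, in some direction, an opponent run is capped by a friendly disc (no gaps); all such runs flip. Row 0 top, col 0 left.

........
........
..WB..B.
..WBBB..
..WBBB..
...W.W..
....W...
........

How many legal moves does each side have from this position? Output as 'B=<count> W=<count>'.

-- B to move --
(1,1): flips 1 -> legal
(1,2): no bracket -> illegal
(1,3): no bracket -> illegal
(2,1): flips 2 -> legal
(3,1): flips 1 -> legal
(4,1): flips 2 -> legal
(4,6): no bracket -> illegal
(5,1): flips 1 -> legal
(5,2): no bracket -> illegal
(5,4): no bracket -> illegal
(5,6): no bracket -> illegal
(6,2): flips 1 -> legal
(6,3): flips 1 -> legal
(6,5): flips 1 -> legal
(6,6): flips 1 -> legal
(7,3): no bracket -> illegal
(7,4): no bracket -> illegal
(7,5): no bracket -> illegal
B mobility = 9
-- W to move --
(1,2): no bracket -> illegal
(1,3): flips 3 -> legal
(1,4): flips 1 -> legal
(1,5): no bracket -> illegal
(1,6): no bracket -> illegal
(1,7): flips 3 -> legal
(2,4): flips 2 -> legal
(2,5): flips 2 -> legal
(2,7): no bracket -> illegal
(3,6): flips 3 -> legal
(3,7): no bracket -> illegal
(4,6): flips 3 -> legal
(5,2): no bracket -> illegal
(5,4): flips 1 -> legal
(5,6): no bracket -> illegal
W mobility = 8

Answer: B=9 W=8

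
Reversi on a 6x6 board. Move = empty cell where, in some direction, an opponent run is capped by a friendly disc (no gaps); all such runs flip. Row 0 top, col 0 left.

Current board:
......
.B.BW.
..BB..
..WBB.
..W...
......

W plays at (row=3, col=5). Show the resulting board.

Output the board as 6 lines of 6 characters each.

Place W at (3,5); scan 8 dirs for brackets.
Dir NW: first cell '.' (not opp) -> no flip
Dir N: first cell '.' (not opp) -> no flip
Dir NE: edge -> no flip
Dir W: opp run (3,4) (3,3) capped by W -> flip
Dir E: edge -> no flip
Dir SW: first cell '.' (not opp) -> no flip
Dir S: first cell '.' (not opp) -> no flip
Dir SE: edge -> no flip
All flips: (3,3) (3,4)

Answer: ......
.B.BW.
..BB..
..WWWW
..W...
......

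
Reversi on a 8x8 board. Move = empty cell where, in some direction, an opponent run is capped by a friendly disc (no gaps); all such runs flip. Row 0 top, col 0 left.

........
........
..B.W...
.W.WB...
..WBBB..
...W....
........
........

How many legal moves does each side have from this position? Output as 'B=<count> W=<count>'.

Answer: B=7 W=6

Derivation:
-- B to move --
(1,3): no bracket -> illegal
(1,4): flips 1 -> legal
(1,5): no bracket -> illegal
(2,0): no bracket -> illegal
(2,1): no bracket -> illegal
(2,3): flips 1 -> legal
(2,5): no bracket -> illegal
(3,0): no bracket -> illegal
(3,2): flips 1 -> legal
(3,5): no bracket -> illegal
(4,0): flips 1 -> legal
(4,1): flips 1 -> legal
(5,1): no bracket -> illegal
(5,2): no bracket -> illegal
(5,4): no bracket -> illegal
(6,2): flips 1 -> legal
(6,3): flips 1 -> legal
(6,4): no bracket -> illegal
B mobility = 7
-- W to move --
(1,1): flips 1 -> legal
(1,2): no bracket -> illegal
(1,3): flips 1 -> legal
(2,1): no bracket -> illegal
(2,3): no bracket -> illegal
(2,5): no bracket -> illegal
(3,2): no bracket -> illegal
(3,5): flips 2 -> legal
(3,6): no bracket -> illegal
(4,6): flips 3 -> legal
(5,2): no bracket -> illegal
(5,4): flips 2 -> legal
(5,5): flips 1 -> legal
(5,6): no bracket -> illegal
W mobility = 6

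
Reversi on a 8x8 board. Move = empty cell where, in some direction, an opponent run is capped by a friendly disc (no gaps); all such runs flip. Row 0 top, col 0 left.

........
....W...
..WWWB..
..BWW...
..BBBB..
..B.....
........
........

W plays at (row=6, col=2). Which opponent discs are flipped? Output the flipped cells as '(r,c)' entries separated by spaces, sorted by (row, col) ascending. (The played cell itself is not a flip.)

Answer: (3,2) (4,2) (5,2)

Derivation:
Dir NW: first cell '.' (not opp) -> no flip
Dir N: opp run (5,2) (4,2) (3,2) capped by W -> flip
Dir NE: first cell '.' (not opp) -> no flip
Dir W: first cell '.' (not opp) -> no flip
Dir E: first cell '.' (not opp) -> no flip
Dir SW: first cell '.' (not opp) -> no flip
Dir S: first cell '.' (not opp) -> no flip
Dir SE: first cell '.' (not opp) -> no flip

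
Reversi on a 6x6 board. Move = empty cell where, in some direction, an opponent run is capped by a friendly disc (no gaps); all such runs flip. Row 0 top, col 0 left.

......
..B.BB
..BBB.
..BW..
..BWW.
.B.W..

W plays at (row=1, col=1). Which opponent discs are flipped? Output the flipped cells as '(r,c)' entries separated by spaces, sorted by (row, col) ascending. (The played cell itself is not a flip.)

Dir NW: first cell '.' (not opp) -> no flip
Dir N: first cell '.' (not opp) -> no flip
Dir NE: first cell '.' (not opp) -> no flip
Dir W: first cell '.' (not opp) -> no flip
Dir E: opp run (1,2), next='.' -> no flip
Dir SW: first cell '.' (not opp) -> no flip
Dir S: first cell '.' (not opp) -> no flip
Dir SE: opp run (2,2) capped by W -> flip

Answer: (2,2)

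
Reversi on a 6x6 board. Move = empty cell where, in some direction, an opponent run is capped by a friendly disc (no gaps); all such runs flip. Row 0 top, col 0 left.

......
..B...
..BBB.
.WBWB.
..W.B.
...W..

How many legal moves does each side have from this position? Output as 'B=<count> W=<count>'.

-- B to move --
(2,0): no bracket -> illegal
(2,1): no bracket -> illegal
(3,0): flips 1 -> legal
(4,0): flips 1 -> legal
(4,1): no bracket -> illegal
(4,3): flips 1 -> legal
(5,1): flips 2 -> legal
(5,2): flips 1 -> legal
(5,4): no bracket -> illegal
B mobility = 5
-- W to move --
(0,1): no bracket -> illegal
(0,2): flips 3 -> legal
(0,3): no bracket -> illegal
(1,1): flips 1 -> legal
(1,3): flips 2 -> legal
(1,4): no bracket -> illegal
(1,5): flips 1 -> legal
(2,1): no bracket -> illegal
(2,5): no bracket -> illegal
(3,5): flips 2 -> legal
(4,1): no bracket -> illegal
(4,3): no bracket -> illegal
(4,5): no bracket -> illegal
(5,4): no bracket -> illegal
(5,5): flips 1 -> legal
W mobility = 6

Answer: B=5 W=6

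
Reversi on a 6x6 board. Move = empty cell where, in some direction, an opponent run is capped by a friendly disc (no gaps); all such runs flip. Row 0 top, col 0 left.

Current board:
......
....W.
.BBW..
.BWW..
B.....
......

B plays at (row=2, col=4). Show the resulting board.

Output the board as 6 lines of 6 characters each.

Place B at (2,4); scan 8 dirs for brackets.
Dir NW: first cell '.' (not opp) -> no flip
Dir N: opp run (1,4), next='.' -> no flip
Dir NE: first cell '.' (not opp) -> no flip
Dir W: opp run (2,3) capped by B -> flip
Dir E: first cell '.' (not opp) -> no flip
Dir SW: opp run (3,3), next='.' -> no flip
Dir S: first cell '.' (not opp) -> no flip
Dir SE: first cell '.' (not opp) -> no flip
All flips: (2,3)

Answer: ......
....W.
.BBBB.
.BWW..
B.....
......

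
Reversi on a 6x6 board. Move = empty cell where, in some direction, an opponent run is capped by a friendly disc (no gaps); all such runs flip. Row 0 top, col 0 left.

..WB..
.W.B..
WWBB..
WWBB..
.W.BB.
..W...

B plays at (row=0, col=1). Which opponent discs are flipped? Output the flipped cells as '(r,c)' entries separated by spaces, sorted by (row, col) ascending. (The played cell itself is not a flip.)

Answer: (0,2)

Derivation:
Dir NW: edge -> no flip
Dir N: edge -> no flip
Dir NE: edge -> no flip
Dir W: first cell '.' (not opp) -> no flip
Dir E: opp run (0,2) capped by B -> flip
Dir SW: first cell '.' (not opp) -> no flip
Dir S: opp run (1,1) (2,1) (3,1) (4,1), next='.' -> no flip
Dir SE: first cell '.' (not opp) -> no flip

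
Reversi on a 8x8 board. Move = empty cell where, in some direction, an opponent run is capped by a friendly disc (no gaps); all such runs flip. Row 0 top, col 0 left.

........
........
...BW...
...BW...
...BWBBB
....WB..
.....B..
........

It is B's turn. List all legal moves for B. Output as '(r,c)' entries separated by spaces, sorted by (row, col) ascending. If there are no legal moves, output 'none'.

(1,3): no bracket -> illegal
(1,4): no bracket -> illegal
(1,5): flips 1 -> legal
(2,5): flips 2 -> legal
(3,5): flips 1 -> legal
(5,3): flips 1 -> legal
(6,3): flips 1 -> legal
(6,4): no bracket -> illegal

Answer: (1,5) (2,5) (3,5) (5,3) (6,3)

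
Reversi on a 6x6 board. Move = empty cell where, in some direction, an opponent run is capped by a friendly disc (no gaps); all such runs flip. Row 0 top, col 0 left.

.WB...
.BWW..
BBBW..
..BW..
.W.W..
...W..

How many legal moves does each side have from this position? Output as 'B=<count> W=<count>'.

Answer: B=9 W=6

Derivation:
-- B to move --
(0,0): flips 1 -> legal
(0,3): flips 1 -> legal
(0,4): flips 1 -> legal
(1,0): no bracket -> illegal
(1,4): flips 3 -> legal
(2,4): flips 2 -> legal
(3,0): no bracket -> illegal
(3,1): no bracket -> illegal
(3,4): flips 1 -> legal
(4,0): no bracket -> illegal
(4,2): no bracket -> illegal
(4,4): flips 1 -> legal
(5,0): flips 1 -> legal
(5,1): no bracket -> illegal
(5,2): no bracket -> illegal
(5,4): flips 1 -> legal
B mobility = 9
-- W to move --
(0,0): flips 2 -> legal
(0,3): flips 1 -> legal
(1,0): flips 3 -> legal
(3,0): flips 1 -> legal
(3,1): flips 4 -> legal
(4,2): flips 2 -> legal
W mobility = 6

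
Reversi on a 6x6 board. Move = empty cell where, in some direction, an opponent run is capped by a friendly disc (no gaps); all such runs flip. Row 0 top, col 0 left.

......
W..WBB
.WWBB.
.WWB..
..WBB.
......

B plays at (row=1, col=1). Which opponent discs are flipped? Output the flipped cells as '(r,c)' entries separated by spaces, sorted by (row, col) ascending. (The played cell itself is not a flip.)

Dir NW: first cell '.' (not opp) -> no flip
Dir N: first cell '.' (not opp) -> no flip
Dir NE: first cell '.' (not opp) -> no flip
Dir W: opp run (1,0), next=edge -> no flip
Dir E: first cell '.' (not opp) -> no flip
Dir SW: first cell '.' (not opp) -> no flip
Dir S: opp run (2,1) (3,1), next='.' -> no flip
Dir SE: opp run (2,2) capped by B -> flip

Answer: (2,2)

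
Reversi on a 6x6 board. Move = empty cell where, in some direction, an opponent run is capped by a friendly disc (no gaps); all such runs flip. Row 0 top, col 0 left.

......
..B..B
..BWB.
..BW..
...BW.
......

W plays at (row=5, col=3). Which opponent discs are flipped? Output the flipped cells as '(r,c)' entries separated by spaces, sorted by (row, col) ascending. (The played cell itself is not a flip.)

Dir NW: first cell '.' (not opp) -> no flip
Dir N: opp run (4,3) capped by W -> flip
Dir NE: first cell 'W' (not opp) -> no flip
Dir W: first cell '.' (not opp) -> no flip
Dir E: first cell '.' (not opp) -> no flip
Dir SW: edge -> no flip
Dir S: edge -> no flip
Dir SE: edge -> no flip

Answer: (4,3)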